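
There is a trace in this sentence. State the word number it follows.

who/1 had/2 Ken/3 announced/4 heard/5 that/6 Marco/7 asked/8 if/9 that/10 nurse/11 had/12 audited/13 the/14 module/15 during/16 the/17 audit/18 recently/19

4

The displaced element is "who" (word 1).
It is linked across 1 clause boundary (Ø).
It functions as the subject of "heard", so the gap sits immediately after word 4 ("announced").
Base order: Ken had announced that who heard that Marco asked if that nurse had audited the module during the audit recently.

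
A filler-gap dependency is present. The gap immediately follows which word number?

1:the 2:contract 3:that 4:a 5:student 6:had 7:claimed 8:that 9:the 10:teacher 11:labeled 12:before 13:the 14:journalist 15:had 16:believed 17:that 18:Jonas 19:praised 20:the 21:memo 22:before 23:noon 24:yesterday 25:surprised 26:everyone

The displaced element is "the contract" (word 2).
It is linked across 1 clause boundary (that).
It functions as the direct object of "labeled", so the gap sits immediately after word 11 ("labeled").
Base order: A student had claimed that the teacher labeled the contract before the journalist had believed that Jonas praised the memo before noon yesterday.

11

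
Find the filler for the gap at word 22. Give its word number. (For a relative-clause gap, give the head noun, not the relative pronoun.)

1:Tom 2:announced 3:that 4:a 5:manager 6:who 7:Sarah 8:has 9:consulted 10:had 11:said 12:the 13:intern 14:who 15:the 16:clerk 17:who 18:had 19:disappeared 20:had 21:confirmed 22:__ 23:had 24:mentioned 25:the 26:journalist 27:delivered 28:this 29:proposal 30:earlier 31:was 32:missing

13

The gap at 22 is the subject of "mentioned", inside a relative clause.
The relative pronoun is "who" (word 14); it is bound by the head noun immediately before it.
Its filler is the head noun "intern", at word 13.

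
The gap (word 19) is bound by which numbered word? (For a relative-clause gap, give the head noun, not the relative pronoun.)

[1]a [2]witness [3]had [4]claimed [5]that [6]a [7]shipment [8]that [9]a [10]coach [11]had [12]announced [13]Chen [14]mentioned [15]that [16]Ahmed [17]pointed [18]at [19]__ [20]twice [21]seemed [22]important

The gap at 19 is the prepositional object of "pointed", inside a relative clause.
The relative pronoun is "that" (word 8); it is bound by the head noun immediately before it.
Its filler is the head noun "shipment", at word 7.

7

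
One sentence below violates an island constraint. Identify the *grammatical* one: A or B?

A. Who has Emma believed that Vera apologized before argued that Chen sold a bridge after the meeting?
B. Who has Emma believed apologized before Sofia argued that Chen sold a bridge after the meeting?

In A, the wh-phrase is extracted from inside an adjunct island (introduced by "before"), which blocks movement.
In B, the extraction path crosses only that-complement boundaries, which are transparent.
So B is grammatical.

B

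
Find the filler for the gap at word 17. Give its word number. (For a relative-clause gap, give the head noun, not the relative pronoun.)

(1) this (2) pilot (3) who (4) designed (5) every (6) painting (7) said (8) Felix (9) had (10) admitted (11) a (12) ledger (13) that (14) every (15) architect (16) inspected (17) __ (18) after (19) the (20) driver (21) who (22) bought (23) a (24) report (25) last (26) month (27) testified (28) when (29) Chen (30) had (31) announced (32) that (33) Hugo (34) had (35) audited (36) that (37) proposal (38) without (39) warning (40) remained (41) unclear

The gap at 17 is the object of "inspected", inside a relative clause.
The relative pronoun is "that" (word 13); it is bound by the head noun immediately before it.
Its filler is the head noun "ledger", at word 12.

12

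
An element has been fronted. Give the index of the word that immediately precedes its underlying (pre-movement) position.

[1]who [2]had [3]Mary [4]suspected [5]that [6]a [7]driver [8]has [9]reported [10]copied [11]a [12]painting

The displaced element is "who" (word 1).
It is linked across 2 clause boundaries (that → Ø).
It functions as the subject of "copied", so the gap sits immediately after word 9 ("reported").
Base order: Mary had suspected that a driver has reported that who copied a painting.

9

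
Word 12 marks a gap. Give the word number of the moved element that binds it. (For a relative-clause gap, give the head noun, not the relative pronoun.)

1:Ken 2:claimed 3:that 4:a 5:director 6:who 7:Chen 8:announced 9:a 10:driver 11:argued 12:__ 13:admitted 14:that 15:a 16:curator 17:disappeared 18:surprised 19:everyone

5

The gap at 12 is the subject of "admitted", inside a relative clause.
The relative pronoun is "who" (word 6); it is bound by the head noun immediately before it.
Its filler is the head noun "director", at word 5.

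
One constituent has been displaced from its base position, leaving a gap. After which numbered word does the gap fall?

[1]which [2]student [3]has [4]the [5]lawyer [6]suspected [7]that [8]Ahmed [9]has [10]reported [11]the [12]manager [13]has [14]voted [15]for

The displaced element is "which student" (word 2).
It is linked across 2 clause boundaries (that → Ø).
It functions as the object of the preposition "for" of "voted", so the gap sits immediately after word 15 ("for").
Base order: The lawyer has suspected that Ahmed has reported the manager has voted for which student.

15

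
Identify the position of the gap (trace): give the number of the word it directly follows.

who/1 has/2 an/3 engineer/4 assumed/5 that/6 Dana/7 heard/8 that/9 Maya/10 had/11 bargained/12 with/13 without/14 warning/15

The displaced element is "who" (word 1).
It is linked across 2 clause boundaries (that → that).
It functions as the object of the preposition "with" of "bargained", so the gap sits immediately after word 13 ("with").
Base order: An engineer has assumed that Dana heard that Maya had bargained with who without warning.

13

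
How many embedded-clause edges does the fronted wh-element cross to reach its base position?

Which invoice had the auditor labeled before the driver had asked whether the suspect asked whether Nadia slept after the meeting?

0

"which invoice" originates inside the matrix clause — no clause boundary is crossed.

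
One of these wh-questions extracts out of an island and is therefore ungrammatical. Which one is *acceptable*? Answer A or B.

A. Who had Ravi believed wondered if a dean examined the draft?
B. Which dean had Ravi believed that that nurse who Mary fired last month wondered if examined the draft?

A

In B, the wh-phrase is extracted from inside a wh-island (introduced by "if"), which blocks movement.
In A, the extraction path crosses only that-complement boundaries, which are transparent.
So A is grammatical.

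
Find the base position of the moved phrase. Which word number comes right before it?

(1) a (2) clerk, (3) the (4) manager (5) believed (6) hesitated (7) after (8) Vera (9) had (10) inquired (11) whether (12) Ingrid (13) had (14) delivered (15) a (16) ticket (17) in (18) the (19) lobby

The displaced element is "a clerk" (word 2).
It is linked across 1 clause boundary (Ø).
It functions as the subject of "hesitated", so the gap sits immediately after word 5 ("believed").
Base order: The manager believed that a clerk hesitated after Vera had inquired whether Ingrid had delivered a ticket in the lobby.

5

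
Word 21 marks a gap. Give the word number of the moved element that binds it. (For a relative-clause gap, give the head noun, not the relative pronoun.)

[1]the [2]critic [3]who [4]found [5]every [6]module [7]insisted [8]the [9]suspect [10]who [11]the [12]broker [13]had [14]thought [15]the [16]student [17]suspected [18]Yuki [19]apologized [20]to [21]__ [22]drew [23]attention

The gap at 21 is the prepositional object of "apologized", inside a relative clause.
The relative pronoun is "who" (word 10); it is bound by the head noun immediately before it.
Its filler is the head noun "suspect", at word 9.

9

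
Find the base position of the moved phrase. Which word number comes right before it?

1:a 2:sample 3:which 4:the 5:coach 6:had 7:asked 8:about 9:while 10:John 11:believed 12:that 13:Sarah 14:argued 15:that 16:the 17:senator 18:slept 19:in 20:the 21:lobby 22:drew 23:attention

The displaced element is "a sample" (word 2).
It functions as the object of the preposition "about" of "asked", so the gap sits immediately after word 8 ("about").
Base order: The coach had asked about a sample while John believed that Sarah argued that the senator slept in the lobby.

8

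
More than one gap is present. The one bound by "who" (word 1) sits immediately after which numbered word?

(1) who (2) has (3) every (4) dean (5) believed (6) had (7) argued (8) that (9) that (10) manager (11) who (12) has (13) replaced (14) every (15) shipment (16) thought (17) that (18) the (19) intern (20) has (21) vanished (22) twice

The displaced element is "who" (word 1).
It is linked across 1 clause boundary (Ø).
It functions as the subject of "argued", so the gap sits immediately after word 5 ("believed").
Base order: Every dean has believed who had argued that that manager who has replaced every shipment thought that the intern has vanished twice.

5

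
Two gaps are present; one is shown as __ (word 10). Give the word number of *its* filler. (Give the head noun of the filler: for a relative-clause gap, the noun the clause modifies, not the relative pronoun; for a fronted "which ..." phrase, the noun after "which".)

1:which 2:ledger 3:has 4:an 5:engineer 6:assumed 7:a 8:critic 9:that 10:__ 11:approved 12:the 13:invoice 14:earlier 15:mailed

The marked gap is inside the relative clause, the subject of "approved".
Its filler is the head noun "critic" (via "that"), at word 8.
(The other dependency links word 2 to a gap after word 15.)

8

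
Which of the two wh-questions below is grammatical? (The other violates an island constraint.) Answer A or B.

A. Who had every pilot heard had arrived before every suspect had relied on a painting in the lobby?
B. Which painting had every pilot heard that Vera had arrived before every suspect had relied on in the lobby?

In B, the wh-phrase is extracted from inside an adjunct island (introduced by "before"), which blocks movement.
In A, the extraction path crosses only that-complement boundaries, which are transparent.
So A is grammatical.

A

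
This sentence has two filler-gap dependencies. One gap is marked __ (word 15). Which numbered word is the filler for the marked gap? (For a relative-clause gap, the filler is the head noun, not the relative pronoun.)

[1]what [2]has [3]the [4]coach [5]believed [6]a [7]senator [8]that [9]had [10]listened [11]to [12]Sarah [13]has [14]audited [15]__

The marked gap is the direct object of "audited".
Its filler is the fronted wh-phrase "what", at word 1.
(The other dependency links word 7 to a gap after word 8.)

1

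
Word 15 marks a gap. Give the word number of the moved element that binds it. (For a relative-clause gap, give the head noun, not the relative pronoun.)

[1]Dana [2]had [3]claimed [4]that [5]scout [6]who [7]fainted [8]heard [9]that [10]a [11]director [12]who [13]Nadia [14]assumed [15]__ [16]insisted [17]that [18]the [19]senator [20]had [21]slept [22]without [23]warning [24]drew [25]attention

The gap at 15 is the subject of "insisted", inside a relative clause.
The relative pronoun is "who" (word 12); it is bound by the head noun immediately before it.
Its filler is the head noun "director", at word 11.

11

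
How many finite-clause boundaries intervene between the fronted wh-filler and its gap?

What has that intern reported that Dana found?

1

"what" is extracted from the object of "found".
Boundaries crossed, outermost first: [that] — 1 in total.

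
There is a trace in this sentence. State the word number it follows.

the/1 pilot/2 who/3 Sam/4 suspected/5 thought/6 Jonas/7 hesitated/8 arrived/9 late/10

The displaced element is "the pilot" (word 2).
It is linked across 1 clause boundary (Ø).
It functions as the subject of "thought", so the gap sits immediately after word 5 ("suspected").
Base order: Sam suspected the pilot thought Jonas hesitated.

5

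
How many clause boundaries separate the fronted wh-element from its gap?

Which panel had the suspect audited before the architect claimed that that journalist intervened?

0

"which panel" originates inside the matrix clause — no clause boundary is crossed.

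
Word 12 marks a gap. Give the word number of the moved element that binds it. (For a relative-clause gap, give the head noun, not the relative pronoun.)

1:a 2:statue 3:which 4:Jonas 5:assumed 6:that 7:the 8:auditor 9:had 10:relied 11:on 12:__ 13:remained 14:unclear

2

The gap at 12 is the prepositional object of "relied", inside a relative clause.
The relative pronoun is "which" (word 3); it is bound by the head noun immediately before it.
Its filler is the head noun "statue", at word 2.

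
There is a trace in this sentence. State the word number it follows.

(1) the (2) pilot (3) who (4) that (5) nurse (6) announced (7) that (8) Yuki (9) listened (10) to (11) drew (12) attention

The displaced element is "the pilot" (word 2).
It is linked across 1 clause boundary (that).
It functions as the object of the preposition "to" of "listened", so the gap sits immediately after word 10 ("to").
Base order: That nurse announced that Yuki listened to the pilot.

10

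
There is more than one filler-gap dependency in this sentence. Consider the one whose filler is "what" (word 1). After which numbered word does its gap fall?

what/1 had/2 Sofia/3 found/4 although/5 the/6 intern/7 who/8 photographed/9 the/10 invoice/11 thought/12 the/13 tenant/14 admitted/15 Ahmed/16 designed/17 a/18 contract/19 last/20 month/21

4

The displaced element is "what" (word 1).
It functions as the direct object of "found", so the gap sits immediately after word 4 ("found").
Base order: Sofia had found what although the intern who photographed the invoice thought the tenant admitted Ahmed designed a contract last month.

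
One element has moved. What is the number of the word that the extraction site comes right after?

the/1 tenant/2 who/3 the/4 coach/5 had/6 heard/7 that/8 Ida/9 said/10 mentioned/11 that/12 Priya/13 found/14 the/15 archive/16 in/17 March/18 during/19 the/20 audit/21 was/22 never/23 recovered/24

The displaced element is "the tenant" (word 2).
It is linked across 2 clause boundaries (that → Ø).
It functions as the subject of "mentioned", so the gap sits immediately after word 10 ("said").
Base order: The coach had heard that Ida said that the tenant mentioned that Priya found the archive in March during the audit.

10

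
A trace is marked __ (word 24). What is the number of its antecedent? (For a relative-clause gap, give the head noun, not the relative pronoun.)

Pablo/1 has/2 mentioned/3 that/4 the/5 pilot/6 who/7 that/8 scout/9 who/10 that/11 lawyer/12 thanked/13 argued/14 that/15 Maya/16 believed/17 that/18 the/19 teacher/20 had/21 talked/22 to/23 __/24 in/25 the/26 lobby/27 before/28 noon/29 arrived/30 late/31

6

The gap at 24 is the prepositional object of "talked", inside a relative clause.
The relative pronoun is "who" (word 7); it is bound by the head noun immediately before it.
Its filler is the head noun "pilot", at word 6.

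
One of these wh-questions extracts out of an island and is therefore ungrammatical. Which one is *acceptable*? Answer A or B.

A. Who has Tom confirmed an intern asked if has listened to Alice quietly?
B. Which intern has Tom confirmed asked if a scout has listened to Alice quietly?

B

In A, the wh-phrase is extracted from inside a wh-island (introduced by "if"), which blocks movement.
In B, the extraction path crosses only that-complement boundaries, which are transparent.
So B is grammatical.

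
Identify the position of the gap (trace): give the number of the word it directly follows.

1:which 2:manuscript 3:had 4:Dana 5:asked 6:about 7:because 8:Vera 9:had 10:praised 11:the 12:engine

6

The displaced element is "which manuscript" (word 2).
It functions as the object of the preposition "about" of "asked", so the gap sits immediately after word 6 ("about").
Base order: Dana had asked about which manuscript because Vera had praised the engine.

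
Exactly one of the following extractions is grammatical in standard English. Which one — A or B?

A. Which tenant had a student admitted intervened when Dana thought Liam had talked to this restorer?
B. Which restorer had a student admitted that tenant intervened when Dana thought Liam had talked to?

In B, the wh-phrase is extracted from inside an adjunct island (introduced by "when"), which blocks movement.
In A, the extraction path crosses only that-complement boundaries, which are transparent.
So A is grammatical.

A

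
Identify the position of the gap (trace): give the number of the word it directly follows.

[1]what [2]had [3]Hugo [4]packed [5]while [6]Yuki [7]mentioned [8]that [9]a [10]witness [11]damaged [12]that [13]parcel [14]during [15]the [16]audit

The displaced element is "what" (word 1).
It functions as the direct object of "packed", so the gap sits immediately after word 4 ("packed").
Base order: Hugo had packed what while Yuki mentioned that a witness damaged that parcel during the audit.

4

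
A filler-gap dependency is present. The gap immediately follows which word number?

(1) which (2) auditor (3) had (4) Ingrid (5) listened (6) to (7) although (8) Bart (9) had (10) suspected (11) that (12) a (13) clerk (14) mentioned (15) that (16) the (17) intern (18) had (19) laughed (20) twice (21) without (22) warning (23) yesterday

The displaced element is "which auditor" (word 2).
It functions as the object of the preposition "to" of "listened", so the gap sits immediately after word 6 ("to").
Base order: Ingrid had listened to which auditor although Bart had suspected that a clerk mentioned that the intern had laughed twice without warning yesterday.

6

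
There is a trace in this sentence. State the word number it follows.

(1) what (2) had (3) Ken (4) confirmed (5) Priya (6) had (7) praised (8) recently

The displaced element is "what" (word 1).
It is linked across 1 clause boundary (Ø).
It functions as the direct object of "praised", so the gap sits immediately after word 7 ("praised").
Base order: Ken had confirmed Priya had praised what recently.

7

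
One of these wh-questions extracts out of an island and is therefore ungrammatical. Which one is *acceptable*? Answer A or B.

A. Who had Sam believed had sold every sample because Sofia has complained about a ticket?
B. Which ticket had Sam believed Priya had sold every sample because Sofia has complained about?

A

In B, the wh-phrase is extracted from inside an adjunct island (introduced by "because"), which blocks movement.
In A, the extraction path crosses only that-complement boundaries, which are transparent.
So A is grammatical.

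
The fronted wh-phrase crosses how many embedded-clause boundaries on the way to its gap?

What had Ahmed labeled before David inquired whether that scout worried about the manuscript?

0

"what" originates inside the matrix clause — no clause boundary is crossed.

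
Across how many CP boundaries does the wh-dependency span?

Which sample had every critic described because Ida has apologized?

0

"which sample" originates inside the matrix clause — no clause boundary is crossed.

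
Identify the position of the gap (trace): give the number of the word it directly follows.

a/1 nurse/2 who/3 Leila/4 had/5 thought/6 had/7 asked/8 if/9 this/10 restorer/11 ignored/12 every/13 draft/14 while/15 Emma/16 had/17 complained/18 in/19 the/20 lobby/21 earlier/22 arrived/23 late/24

6

The displaced element is "a nurse" (word 2).
It is linked across 1 clause boundary (Ø).
It functions as the subject of "asked", so the gap sits immediately after word 6 ("thought").
Base order: Leila had thought that a nurse had asked if this restorer ignored every draft while Emma had complained in the lobby earlier.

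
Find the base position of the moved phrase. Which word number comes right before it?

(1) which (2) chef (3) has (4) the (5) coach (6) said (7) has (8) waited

6

The displaced element is "which chef" (word 2).
It is linked across 1 clause boundary (Ø).
It functions as the subject of "waited", so the gap sits immediately after word 6 ("said").
Base order: The coach has said which chef has waited.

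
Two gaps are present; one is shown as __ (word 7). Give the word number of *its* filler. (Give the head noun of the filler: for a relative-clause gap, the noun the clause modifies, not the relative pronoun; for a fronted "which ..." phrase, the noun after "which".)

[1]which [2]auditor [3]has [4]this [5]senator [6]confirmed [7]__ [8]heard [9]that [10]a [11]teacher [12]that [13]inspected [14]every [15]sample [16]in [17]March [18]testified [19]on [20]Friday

The marked gap is the subject of "heard".
Its filler is the fronted wh-phrase "which auditor", at word 2.
(The other dependency links word 11 to a gap after word 12.)

2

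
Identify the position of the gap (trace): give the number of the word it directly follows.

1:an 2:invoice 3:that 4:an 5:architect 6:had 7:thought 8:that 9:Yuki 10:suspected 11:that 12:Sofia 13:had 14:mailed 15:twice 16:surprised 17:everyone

The displaced element is "an invoice" (word 2).
It is linked across 2 clause boundaries (that → that).
It functions as the direct object of "mailed", so the gap sits immediately after word 14 ("mailed").
Base order: An architect had thought that Yuki suspected that Sofia had mailed an invoice twice.

14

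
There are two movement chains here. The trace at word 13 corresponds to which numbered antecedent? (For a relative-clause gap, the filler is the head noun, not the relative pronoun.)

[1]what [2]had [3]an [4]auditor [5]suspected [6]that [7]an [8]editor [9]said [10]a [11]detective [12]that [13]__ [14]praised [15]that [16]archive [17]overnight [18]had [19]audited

11

The marked gap is inside the relative clause, the subject of "praised".
Its filler is the head noun "detective" (via "that"), at word 11.
(The other dependency links word 1 to a gap after word 19.)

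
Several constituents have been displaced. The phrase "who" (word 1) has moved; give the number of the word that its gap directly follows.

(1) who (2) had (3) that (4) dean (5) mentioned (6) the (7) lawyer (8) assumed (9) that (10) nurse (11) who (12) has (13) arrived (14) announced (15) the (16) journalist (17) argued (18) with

18

The displaced element is "who" (word 1).
It is linked across 3 clause boundaries (Ø → Ø → Ø).
It functions as the object of the preposition "with" of "argued", so the gap sits immediately after word 18 ("with").
Base order: That dean had mentioned the lawyer assumed that nurse who has arrived announced the journalist argued with who.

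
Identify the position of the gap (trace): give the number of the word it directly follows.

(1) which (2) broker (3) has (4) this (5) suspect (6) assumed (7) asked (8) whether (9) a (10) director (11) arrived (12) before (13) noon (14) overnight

6

The displaced element is "which broker" (word 2).
It is linked across 1 clause boundary (Ø).
It functions as the subject of "asked", so the gap sits immediately after word 6 ("assumed").
Base order: This suspect has assumed that which broker asked whether a director arrived before noon overnight.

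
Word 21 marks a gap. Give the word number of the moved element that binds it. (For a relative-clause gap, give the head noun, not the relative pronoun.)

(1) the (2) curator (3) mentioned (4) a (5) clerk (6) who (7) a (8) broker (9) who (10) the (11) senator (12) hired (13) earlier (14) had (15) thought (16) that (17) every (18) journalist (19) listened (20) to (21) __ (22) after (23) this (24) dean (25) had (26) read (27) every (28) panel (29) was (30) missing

The gap at 21 is the prepositional object of "listened", inside a relative clause.
The relative pronoun is "who" (word 6); it is bound by the head noun immediately before it.
Its filler is the head noun "clerk", at word 5.

5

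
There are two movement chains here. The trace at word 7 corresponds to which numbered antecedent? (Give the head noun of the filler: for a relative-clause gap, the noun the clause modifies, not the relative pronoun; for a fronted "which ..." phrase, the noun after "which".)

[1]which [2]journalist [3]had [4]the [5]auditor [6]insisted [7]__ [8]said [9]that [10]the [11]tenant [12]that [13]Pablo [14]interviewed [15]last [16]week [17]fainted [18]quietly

The marked gap is the subject of "said".
Its filler is the fronted wh-phrase "which journalist", at word 2.
(The other dependency links word 11 to a gap after word 14.)

2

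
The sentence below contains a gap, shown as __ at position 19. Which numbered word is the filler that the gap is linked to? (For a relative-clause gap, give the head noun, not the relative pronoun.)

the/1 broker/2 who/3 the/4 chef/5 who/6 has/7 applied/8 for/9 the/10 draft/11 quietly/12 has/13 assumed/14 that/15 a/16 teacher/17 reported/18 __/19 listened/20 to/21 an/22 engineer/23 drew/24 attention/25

The gap at 19 is the subject of "listened", inside a relative clause.
The relative pronoun is "who" (word 3); it is bound by the head noun immediately before it.
Its filler is the head noun "broker", at word 2.

2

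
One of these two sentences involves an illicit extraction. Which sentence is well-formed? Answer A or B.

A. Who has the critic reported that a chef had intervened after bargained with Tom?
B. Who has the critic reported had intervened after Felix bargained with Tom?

B

In A, the wh-phrase is extracted from inside an adjunct island (introduced by "after"), which blocks movement.
In B, the extraction path crosses only that-complement boundaries, which are transparent.
So B is grammatical.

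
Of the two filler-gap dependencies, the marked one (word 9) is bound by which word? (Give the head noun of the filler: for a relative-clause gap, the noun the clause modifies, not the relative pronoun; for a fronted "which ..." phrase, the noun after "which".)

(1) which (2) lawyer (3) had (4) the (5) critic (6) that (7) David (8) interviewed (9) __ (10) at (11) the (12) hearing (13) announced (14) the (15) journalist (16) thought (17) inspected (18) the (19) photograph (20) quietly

5

The marked gap is inside the relative clause, the direct object of "interviewed".
Its filler is the head noun "critic" (via "that"), at word 5.
(The other dependency links word 2 to a gap after word 16.)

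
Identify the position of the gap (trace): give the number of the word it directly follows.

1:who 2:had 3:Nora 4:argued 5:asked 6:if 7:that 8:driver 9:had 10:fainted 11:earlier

The displaced element is "who" (word 1).
It is linked across 1 clause boundary (Ø).
It functions as the subject of "asked", so the gap sits immediately after word 4 ("argued").
Base order: Nora had argued who asked if that driver had fainted earlier.

4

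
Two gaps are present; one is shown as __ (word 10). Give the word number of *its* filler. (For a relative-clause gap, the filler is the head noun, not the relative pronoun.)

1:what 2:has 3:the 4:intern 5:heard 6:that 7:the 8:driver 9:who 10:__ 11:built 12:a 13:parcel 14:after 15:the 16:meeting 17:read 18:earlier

8

The marked gap is inside the relative clause, the subject of "built".
Its filler is the head noun "driver" (via "who"), at word 8.
(The other dependency links word 1 to a gap after word 17.)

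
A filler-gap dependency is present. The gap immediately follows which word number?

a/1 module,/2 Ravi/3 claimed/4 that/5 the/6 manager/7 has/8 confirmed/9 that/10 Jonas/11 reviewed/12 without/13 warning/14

The displaced element is "a module" (word 2).
It is linked across 2 clause boundaries (that → that).
It functions as the direct object of "reviewed", so the gap sits immediately after word 12 ("reviewed").
Base order: Ravi claimed that the manager has confirmed that Jonas reviewed a module without warning.

12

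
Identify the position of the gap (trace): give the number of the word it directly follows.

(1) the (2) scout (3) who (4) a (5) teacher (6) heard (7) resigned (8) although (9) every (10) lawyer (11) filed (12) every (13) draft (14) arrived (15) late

The displaced element is "the scout" (word 2).
It is linked across 1 clause boundary (Ø).
It functions as the subject of "resigned", so the gap sits immediately after word 6 ("heard").
Base order: A teacher heard that the scout resigned although every lawyer filed every draft.

6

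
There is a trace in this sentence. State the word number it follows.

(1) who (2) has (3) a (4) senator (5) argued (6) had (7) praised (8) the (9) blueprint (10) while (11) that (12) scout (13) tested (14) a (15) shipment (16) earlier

5

The displaced element is "who" (word 1).
It is linked across 1 clause boundary (Ø).
It functions as the subject of "praised", so the gap sits immediately after word 5 ("argued").
Base order: A senator has argued that who had praised the blueprint while that scout tested a shipment earlier.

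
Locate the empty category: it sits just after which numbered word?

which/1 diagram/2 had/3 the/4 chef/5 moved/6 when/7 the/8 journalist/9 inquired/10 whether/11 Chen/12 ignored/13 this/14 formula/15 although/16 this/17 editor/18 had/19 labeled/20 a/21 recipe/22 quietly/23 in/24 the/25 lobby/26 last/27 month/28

6

The displaced element is "which diagram" (word 2).
It functions as the direct object of "moved", so the gap sits immediately after word 6 ("moved").
Base order: The chef had moved which diagram when the journalist inquired whether Chen ignored this formula although this editor had labeled a recipe quietly in the lobby last month.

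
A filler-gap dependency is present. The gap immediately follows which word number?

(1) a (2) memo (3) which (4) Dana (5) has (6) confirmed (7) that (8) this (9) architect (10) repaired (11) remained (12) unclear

The displaced element is "a memo" (word 2).
It is linked across 1 clause boundary (that).
It functions as the direct object of "repaired", so the gap sits immediately after word 10 ("repaired").
Base order: Dana has confirmed that this architect repaired a memo.

10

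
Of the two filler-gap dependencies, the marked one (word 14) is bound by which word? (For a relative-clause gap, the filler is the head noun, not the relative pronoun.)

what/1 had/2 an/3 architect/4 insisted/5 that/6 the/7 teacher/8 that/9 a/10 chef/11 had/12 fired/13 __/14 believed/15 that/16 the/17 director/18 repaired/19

The marked gap is inside the relative clause, the direct object of "fired".
Its filler is the head noun "teacher" (via "that"), at word 8.
(The other dependency links word 1 to a gap after word 19.)

8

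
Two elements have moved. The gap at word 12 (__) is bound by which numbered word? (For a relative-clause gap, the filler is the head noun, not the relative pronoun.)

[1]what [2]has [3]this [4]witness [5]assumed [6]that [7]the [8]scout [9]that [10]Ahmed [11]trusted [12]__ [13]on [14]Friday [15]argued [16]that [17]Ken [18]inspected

The marked gap is inside the relative clause, the direct object of "trusted".
Its filler is the head noun "scout" (via "that"), at word 8.
(The other dependency links word 1 to a gap after word 18.)

8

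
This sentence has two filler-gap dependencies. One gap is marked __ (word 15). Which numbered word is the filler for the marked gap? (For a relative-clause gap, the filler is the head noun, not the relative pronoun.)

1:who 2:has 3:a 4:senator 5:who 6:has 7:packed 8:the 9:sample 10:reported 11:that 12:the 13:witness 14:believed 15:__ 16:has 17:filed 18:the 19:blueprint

1

The marked gap is the subject of "filed".
Its filler is the fronted wh-phrase "who", at word 1.
(The other dependency links word 4 to a gap after word 5.)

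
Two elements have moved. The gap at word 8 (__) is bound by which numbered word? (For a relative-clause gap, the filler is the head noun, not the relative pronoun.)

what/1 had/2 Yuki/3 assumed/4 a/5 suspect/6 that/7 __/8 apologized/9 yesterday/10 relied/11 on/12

The marked gap is inside the relative clause, the subject of "apologized".
Its filler is the head noun "suspect" (via "that"), at word 6.
(The other dependency links word 1 to a gap after word 12.)

6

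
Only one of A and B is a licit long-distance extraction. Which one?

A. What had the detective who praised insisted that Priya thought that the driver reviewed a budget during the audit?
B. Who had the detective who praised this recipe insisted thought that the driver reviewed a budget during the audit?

B

In A, the wh-phrase is extracted from inside a complex-NP island (relative clause) (introduced by "who"), which blocks movement.
In B, the extraction path crosses only that-complement boundaries, which are transparent.
So B is grammatical.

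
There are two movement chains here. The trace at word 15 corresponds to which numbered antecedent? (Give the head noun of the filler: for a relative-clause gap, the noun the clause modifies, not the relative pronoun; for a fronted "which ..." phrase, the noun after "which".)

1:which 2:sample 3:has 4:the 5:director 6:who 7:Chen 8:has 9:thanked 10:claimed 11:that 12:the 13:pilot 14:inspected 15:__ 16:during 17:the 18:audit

The marked gap is the direct object of "inspected".
Its filler is the fronted wh-phrase "which sample", at word 2.
(The other dependency links word 5 to a gap after word 9.)

2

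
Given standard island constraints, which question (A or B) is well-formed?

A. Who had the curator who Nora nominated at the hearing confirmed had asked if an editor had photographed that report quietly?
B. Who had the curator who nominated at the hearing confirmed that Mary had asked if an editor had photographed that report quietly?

In B, the wh-phrase is extracted from inside a complex-NP island (relative clause) (introduced by "who"), which blocks movement.
In A, the extraction path crosses only that-complement boundaries, which are transparent.
So A is grammatical.

A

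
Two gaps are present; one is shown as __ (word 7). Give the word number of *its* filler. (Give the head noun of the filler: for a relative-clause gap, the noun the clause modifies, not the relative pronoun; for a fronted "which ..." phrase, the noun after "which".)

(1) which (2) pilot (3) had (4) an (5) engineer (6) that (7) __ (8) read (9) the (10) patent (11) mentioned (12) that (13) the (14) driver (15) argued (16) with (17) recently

The marked gap is inside the relative clause, the subject of "read".
Its filler is the head noun "engineer" (via "that"), at word 5.
(The other dependency links word 2 to a gap after word 16.)

5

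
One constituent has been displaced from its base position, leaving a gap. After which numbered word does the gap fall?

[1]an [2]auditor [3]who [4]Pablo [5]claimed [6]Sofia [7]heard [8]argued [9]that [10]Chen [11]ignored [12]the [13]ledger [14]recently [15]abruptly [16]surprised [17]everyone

The displaced element is "an auditor" (word 2).
It is linked across 2 clause boundaries (Ø → Ø).
It functions as the subject of "argued", so the gap sits immediately after word 7 ("heard").
Base order: Pablo claimed Sofia heard an auditor argued that Chen ignored the ledger recently abruptly.

7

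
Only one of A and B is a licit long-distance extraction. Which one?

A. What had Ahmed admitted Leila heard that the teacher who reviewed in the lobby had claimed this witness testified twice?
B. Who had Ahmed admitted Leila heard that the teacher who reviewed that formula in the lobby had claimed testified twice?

In A, the wh-phrase is extracted from inside a complex-NP island (relative clause) (introduced by "who"), which blocks movement.
In B, the extraction path crosses only that-complement boundaries, which are transparent.
So B is grammatical.

B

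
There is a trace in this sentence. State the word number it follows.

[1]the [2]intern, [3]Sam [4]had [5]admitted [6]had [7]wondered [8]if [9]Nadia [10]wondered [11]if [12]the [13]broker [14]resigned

The displaced element is "the intern" (word 2).
It is linked across 1 clause boundary (Ø).
It functions as the subject of "wondered", so the gap sits immediately after word 5 ("admitted").
Base order: Sam had admitted that the intern had wondered if Nadia wondered if the broker resigned.

5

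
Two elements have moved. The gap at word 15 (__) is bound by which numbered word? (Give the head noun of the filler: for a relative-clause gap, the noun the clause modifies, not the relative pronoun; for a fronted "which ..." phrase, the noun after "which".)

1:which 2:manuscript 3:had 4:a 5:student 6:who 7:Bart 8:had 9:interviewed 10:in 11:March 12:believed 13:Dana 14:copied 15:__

2

The marked gap is the direct object of "copied".
Its filler is the fronted wh-phrase "which manuscript", at word 2.
(The other dependency links word 5 to a gap after word 9.)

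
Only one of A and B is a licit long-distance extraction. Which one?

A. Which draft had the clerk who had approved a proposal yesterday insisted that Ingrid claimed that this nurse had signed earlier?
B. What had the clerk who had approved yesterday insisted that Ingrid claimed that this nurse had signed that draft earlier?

In B, the wh-phrase is extracted from inside a complex-NP island (relative clause) (introduced by "who"), which blocks movement.
In A, the extraction path crosses only that-complement boundaries, which are transparent.
So A is grammatical.

A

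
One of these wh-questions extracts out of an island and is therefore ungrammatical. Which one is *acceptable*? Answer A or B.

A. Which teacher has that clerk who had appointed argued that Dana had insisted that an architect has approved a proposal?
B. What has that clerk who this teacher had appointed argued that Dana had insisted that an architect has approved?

In A, the wh-phrase is extracted from inside a complex-NP island (relative clause) (introduced by "who"), which blocks movement.
In B, the extraction path crosses only that-complement boundaries, which are transparent.
So B is grammatical.

B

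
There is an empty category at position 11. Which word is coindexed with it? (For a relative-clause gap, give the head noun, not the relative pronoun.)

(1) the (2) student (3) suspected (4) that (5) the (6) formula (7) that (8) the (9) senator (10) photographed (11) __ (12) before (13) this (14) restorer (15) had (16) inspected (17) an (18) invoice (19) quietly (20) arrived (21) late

6

The gap at 11 is the object of "photographed", inside a relative clause.
The relative pronoun is "that" (word 7); it is bound by the head noun immediately before it.
Its filler is the head noun "formula", at word 6.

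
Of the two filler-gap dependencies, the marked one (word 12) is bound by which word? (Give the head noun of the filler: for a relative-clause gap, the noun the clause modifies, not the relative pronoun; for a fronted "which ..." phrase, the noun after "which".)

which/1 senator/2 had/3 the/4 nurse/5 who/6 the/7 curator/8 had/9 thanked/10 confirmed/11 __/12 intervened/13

2

The marked gap is the subject of "intervened".
Its filler is the fronted wh-phrase "which senator", at word 2.
(The other dependency links word 5 to a gap after word 10.)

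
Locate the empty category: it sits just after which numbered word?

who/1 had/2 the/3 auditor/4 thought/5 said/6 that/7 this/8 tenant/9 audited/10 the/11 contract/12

The displaced element is "who" (word 1).
It is linked across 1 clause boundary (Ø).
It functions as the subject of "said", so the gap sits immediately after word 5 ("thought").
Base order: The auditor had thought that who said that this tenant audited the contract.

5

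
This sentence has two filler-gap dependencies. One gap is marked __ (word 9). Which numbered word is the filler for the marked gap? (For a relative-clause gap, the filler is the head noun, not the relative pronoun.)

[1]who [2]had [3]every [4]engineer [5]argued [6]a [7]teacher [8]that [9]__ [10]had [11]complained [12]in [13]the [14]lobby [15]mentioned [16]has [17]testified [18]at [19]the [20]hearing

7

The marked gap is inside the relative clause, the subject of "complained".
Its filler is the head noun "teacher" (via "that"), at word 7.
(The other dependency links word 1 to a gap after word 15.)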